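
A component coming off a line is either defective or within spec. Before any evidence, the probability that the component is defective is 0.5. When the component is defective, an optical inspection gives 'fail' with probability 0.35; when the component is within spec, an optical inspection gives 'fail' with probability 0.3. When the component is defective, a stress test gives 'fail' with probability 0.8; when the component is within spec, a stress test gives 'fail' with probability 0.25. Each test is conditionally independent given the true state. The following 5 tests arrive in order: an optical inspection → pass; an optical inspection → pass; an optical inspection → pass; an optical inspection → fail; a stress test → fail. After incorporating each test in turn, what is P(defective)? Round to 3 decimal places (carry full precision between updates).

Apply Bayes' rule sequentially, carrying P(defective) forward.
After an optical inspection='pass': P(defective) = 0.65·0.5000 / (0.65·0.5000 + 0.7·0.5000) ≈ 0.4815
After an optical inspection='pass': P(defective) = 0.65·0.4815 / (0.65·0.4815 + 0.7·0.5185) ≈ 0.4630
After an optical inspection='pass': P(defective) = 0.65·0.4630 / (0.65·0.4630 + 0.7·0.5370) ≈ 0.4446
After an optical inspection='fail': P(defective) = 0.35·0.4446 / (0.35·0.4446 + 0.3·0.5554) ≈ 0.4830
After a stress test='fail': P(defective) = 0.8·0.4830 / (0.8·0.4830 + 0.25·0.5170) ≈ 0.7493

0.749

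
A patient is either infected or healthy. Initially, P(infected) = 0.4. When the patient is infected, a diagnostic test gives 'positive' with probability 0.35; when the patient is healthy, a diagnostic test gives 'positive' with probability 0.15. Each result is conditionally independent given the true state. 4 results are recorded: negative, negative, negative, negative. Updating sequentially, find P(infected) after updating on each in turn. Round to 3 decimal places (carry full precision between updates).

0.186

After 'negative': P(infected) = 0.65·0.4000 / (0.65·0.4000 + 0.85·0.6000) ≈ 0.3377
After 'negative': P(infected) = 0.65·0.3377 / (0.65·0.3377 + 0.85·0.6623) ≈ 0.2805
After 'negative': P(infected) = 0.65·0.2805 / (0.65·0.2805 + 0.85·0.7195) ≈ 0.2297
After 'negative': P(infected) = 0.65·0.2297 / (0.65·0.2297 + 0.85·0.7703) ≈ 0.1857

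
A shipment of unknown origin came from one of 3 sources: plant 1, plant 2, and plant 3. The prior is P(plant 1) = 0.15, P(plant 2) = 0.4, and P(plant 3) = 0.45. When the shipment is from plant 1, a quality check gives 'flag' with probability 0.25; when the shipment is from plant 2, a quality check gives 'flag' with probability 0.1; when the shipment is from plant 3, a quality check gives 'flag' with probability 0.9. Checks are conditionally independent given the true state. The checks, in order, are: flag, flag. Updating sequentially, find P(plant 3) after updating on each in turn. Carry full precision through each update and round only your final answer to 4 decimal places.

0.9646

Each posterior becomes the prior for the next update.
After 'flag': normaliser = 0.25·0.1500 + 0.1·0.4000 + 0.9·0.4500; P(plant 1) ≈ 0.0777, P(plant 2) ≈ 0.0829, P(plant 3) ≈ 0.8394
After 'flag': normaliser = 0.25·0.0777 + 0.1·0.0829 + 0.9·0.8394; P(plant 1) ≈ 0.0248, P(plant 2) ≈ 0.0106, P(plant 3) ≈ 0.9646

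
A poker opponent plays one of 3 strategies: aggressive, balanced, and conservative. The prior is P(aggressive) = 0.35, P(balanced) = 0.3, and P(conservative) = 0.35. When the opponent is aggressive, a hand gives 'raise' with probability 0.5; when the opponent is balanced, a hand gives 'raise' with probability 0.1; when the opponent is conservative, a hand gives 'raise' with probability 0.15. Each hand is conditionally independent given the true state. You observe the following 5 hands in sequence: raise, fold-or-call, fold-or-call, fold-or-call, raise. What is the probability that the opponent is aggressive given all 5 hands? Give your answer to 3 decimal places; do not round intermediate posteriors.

After 'raise': normaliser = 0.5·0.3500 + 0.1·0.3000 + 0.15·0.3500; P(aggressive) ≈ 0.6796, P(balanced) ≈ 0.1165, P(conservative) ≈ 0.2039
After 'fold-or-call': normaliser = 0.5·0.6796 + 0.9·0.1165 + 0.85·0.2039; P(aggressive) ≈ 0.5499, P(balanced) ≈ 0.1697, P(conservative) ≈ 0.2804
After 'fold-or-call': normaliser = 0.5·0.5499 + 0.9·0.1697 + 0.85·0.2804; P(aggressive) ≈ 0.4128, P(balanced) ≈ 0.2293, P(conservative) ≈ 0.3579
After 'fold-or-call': normaliser = 0.5·0.4128 + 0.9·0.2293 + 0.85·0.3579; P(aggressive) ≈ 0.2879, P(balanced) ≈ 0.2878, P(conservative) ≈ 0.4243
After 'raise': normaliser = 0.5·0.2879 + 0.1·0.2878 + 0.15·0.4243; P(aggressive) ≈ 0.6090, P(balanced) ≈ 0.1218, P(conservative) ≈ 0.2693

0.609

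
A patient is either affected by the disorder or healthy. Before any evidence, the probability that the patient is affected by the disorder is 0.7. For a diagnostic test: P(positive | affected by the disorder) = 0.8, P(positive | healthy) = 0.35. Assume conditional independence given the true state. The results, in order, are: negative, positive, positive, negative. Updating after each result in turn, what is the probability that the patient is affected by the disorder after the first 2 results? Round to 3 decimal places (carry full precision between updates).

After 'negative': P(affected) = 0.2·0.7000 / (0.2·0.7000 + 0.65·0.3000) ≈ 0.4179
After 'positive': P(affected) = 0.8·0.4179 / (0.8·0.4179 + 0.35·0.5821) ≈ 0.6214

0.621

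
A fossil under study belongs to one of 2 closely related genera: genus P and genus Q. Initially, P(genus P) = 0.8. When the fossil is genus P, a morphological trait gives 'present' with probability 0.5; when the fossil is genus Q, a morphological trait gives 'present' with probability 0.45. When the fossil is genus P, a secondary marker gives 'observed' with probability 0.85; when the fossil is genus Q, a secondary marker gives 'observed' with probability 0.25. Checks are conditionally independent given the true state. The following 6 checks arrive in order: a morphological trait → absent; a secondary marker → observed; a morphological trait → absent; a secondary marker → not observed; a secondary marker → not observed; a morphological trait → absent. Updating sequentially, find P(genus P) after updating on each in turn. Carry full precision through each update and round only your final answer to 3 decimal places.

0.290

After a morphological trait='absent': P(genus P) = 0.5·0.8000 / (0.5·0.8000 + 0.55·0.2000) ≈ 0.7843
After a secondary marker='observed': P(genus P) = 0.85·0.7843 / (0.85·0.7843 + 0.25·0.2157) ≈ 0.9252
After a morphological trait='absent': P(genus P) = 0.5·0.9252 / (0.5·0.9252 + 0.55·0.0748) ≈ 0.9183
After a secondary marker='not observed': P(genus P) = 0.15·0.9183 / (0.15·0.9183 + 0.75·0.0817) ≈ 0.6921
After a secondary marker='not observed': P(genus P) = 0.15·0.6921 / (0.15·0.6921 + 0.75·0.3079) ≈ 0.3101
After a morphological trait='absent': P(genus P) = 0.5·0.3101 / (0.5·0.3101 + 0.55·0.6899) ≈ 0.2901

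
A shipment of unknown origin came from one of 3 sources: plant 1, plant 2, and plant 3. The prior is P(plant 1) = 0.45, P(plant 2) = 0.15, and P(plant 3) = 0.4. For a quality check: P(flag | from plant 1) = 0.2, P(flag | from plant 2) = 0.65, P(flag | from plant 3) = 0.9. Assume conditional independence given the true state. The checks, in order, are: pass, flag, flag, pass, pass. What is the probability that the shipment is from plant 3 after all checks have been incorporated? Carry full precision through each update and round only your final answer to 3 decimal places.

Apply Bayes' rule sequentially, carrying P(plant 3) forward.
After 'pass': normaliser = 0.8·0.4500 + 0.35·0.1500 + 0.1·0.4000; P(plant 1) ≈ 0.7956, P(plant 2) ≈ 0.1160, P(plant 3) ≈ 0.0884
After 'flag': normaliser = 0.2·0.7956 + 0.65·0.1160 + 0.9·0.0884; P(plant 1) ≈ 0.5066, P(plant 2) ≈ 0.2401, P(plant 3) ≈ 0.2533
After 'flag': normaliser = 0.2·0.5066 + 0.65·0.2401 + 0.9·0.2533; P(plant 1) ≈ 0.2088, P(plant 2) ≈ 0.3216, P(plant 3) ≈ 0.4697
After 'pass': normaliser = 0.8·0.2088 + 0.35·0.3216 + 0.1·0.4697; P(plant 1) ≈ 0.5115, P(plant 2) ≈ 0.3447, P(plant 3) ≈ 0.1439
After 'pass': normaliser = 0.8·0.5115 + 0.35·0.3447 + 0.1·0.1439; P(plant 1) ≈ 0.7519, P(plant 2) ≈ 0.2217, P(plant 3) ≈ 0.0264

0.026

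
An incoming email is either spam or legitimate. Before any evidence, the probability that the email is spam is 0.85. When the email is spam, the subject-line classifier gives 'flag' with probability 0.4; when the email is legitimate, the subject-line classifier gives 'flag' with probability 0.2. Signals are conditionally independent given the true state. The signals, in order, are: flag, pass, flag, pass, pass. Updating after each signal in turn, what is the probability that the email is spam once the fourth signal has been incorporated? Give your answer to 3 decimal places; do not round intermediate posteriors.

After 'flag': P(spam) = 0.4·0.8500 / (0.4·0.8500 + 0.2·0.1500) ≈ 0.9189
After 'pass': P(spam) = 0.6·0.9189 / (0.6·0.9189 + 0.8·0.0811) ≈ 0.8947
After 'flag': P(spam) = 0.4·0.8947 / (0.4·0.8947 + 0.2·0.1053) ≈ 0.9444
After 'pass': P(spam) = 0.6·0.9444 / (0.6·0.9444 + 0.8·0.0556) ≈ 0.9273

0.927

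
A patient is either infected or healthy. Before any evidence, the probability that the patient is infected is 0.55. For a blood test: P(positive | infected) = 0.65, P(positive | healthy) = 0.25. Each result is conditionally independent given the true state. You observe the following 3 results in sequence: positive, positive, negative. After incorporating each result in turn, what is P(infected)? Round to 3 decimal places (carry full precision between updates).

Each posterior becomes the prior for the next update.
After 'positive': P(infected) = 0.65·0.5500 / (0.65·0.5500 + 0.25·0.4500) ≈ 0.7606
After 'positive': P(infected) = 0.65·0.7606 / (0.65·0.7606 + 0.25·0.2394) ≈ 0.8920
After 'negative': P(infected) = 0.35·0.8920 / (0.35·0.8920 + 0.75·0.1080) ≈ 0.7941

0.794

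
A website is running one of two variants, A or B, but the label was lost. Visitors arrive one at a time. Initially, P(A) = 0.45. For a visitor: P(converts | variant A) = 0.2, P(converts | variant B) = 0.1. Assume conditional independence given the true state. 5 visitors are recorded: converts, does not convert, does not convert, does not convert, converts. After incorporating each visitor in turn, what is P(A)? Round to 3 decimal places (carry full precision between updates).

0.697

After 'converts': P(A) = 0.2·0.4500 / (0.2·0.4500 + 0.1·0.5500) ≈ 0.6207
After 'does not convert': P(A) = 0.8·0.6207 / (0.8·0.6207 + 0.9·0.3793) ≈ 0.5926
After 'does not convert': P(A) = 0.8·0.5926 / (0.8·0.5926 + 0.9·0.4074) ≈ 0.5639
After 'does not convert': P(A) = 0.8·0.5639 / (0.8·0.5639 + 0.9·0.4361) ≈ 0.5347
After 'converts': P(A) = 0.2·0.5347 / (0.2·0.5347 + 0.1·0.4653) ≈ 0.6968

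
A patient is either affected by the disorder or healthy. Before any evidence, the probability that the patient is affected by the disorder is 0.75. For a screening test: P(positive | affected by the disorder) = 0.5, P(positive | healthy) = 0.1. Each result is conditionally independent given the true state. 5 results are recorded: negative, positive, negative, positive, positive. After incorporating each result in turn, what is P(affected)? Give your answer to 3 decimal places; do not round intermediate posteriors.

0.991

After 'negative': P(affected) = 0.5·0.7500 / (0.5·0.7500 + 0.9·0.2500) ≈ 0.6250
After 'positive': P(affected) = 0.5·0.6250 / (0.5·0.6250 + 0.1·0.3750) ≈ 0.8929
After 'negative': P(affected) = 0.5·0.8929 / (0.5·0.8929 + 0.9·0.1071) ≈ 0.8224
After 'positive': P(affected) = 0.5·0.8224 / (0.5·0.8224 + 0.1·0.1776) ≈ 0.9586
After 'positive': P(affected) = 0.5·0.9586 / (0.5·0.9586 + 0.1·0.0414) ≈ 0.9914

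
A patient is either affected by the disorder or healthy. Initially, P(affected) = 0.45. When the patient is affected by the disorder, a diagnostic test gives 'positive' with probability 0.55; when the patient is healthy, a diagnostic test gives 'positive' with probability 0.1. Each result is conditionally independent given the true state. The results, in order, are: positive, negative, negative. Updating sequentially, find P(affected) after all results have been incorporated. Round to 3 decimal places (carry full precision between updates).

0.529

Apply Bayes' rule sequentially, carrying P(affected) forward.
After 'positive': P(affected) = 0.55·0.4500 / (0.55·0.4500 + 0.1·0.5500) ≈ 0.8182
After 'negative': P(affected) = 0.45·0.8182 / (0.45·0.8182 + 0.9·0.1818) ≈ 0.6923
After 'negative': P(affected) = 0.45·0.6923 / (0.45·0.6923 + 0.9·0.3077) ≈ 0.5294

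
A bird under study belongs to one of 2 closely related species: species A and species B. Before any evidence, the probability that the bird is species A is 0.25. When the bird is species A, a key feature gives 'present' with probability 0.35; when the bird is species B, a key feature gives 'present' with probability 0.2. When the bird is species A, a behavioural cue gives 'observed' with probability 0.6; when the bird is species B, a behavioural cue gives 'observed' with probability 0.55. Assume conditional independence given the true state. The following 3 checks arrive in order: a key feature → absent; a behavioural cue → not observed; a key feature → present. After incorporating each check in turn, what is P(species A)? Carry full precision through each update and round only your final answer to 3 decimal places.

After a key feature='absent': P(species A) = 0.65·0.2500 / (0.65·0.2500 + 0.8·0.7500) ≈ 0.2131
After a behavioural cue='not observed': P(species A) = 0.4·0.2131 / (0.4·0.2131 + 0.45·0.7869) ≈ 0.1940
After a key feature='present': P(species A) = 0.35·0.1940 / (0.35·0.1940 + 0.2·0.8060) ≈ 0.2964

0.296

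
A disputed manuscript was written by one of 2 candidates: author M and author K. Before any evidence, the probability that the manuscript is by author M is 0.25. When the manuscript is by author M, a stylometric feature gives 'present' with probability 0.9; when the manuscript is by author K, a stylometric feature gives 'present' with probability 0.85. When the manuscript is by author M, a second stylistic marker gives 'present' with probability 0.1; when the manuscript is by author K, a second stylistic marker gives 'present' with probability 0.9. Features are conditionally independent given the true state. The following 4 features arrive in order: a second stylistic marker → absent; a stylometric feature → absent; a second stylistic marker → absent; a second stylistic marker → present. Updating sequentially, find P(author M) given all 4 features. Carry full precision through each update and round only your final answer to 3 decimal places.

After a second stylistic marker='absent': P(author M) = 0.9·0.2500 / (0.9·0.2500 + 0.1·0.7500) ≈ 0.7500
After a stylometric feature='absent': P(author M) = 0.1·0.7500 / (0.1·0.7500 + 0.15·0.2500) ≈ 0.6667
After a second stylistic marker='absent': P(author M) = 0.9·0.6667 / (0.9·0.6667 + 0.1·0.3333) ≈ 0.9474
After a second stylistic marker='present': P(author M) = 0.1·0.9474 / (0.1·0.9474 + 0.9·0.0526) ≈ 0.6667

0.667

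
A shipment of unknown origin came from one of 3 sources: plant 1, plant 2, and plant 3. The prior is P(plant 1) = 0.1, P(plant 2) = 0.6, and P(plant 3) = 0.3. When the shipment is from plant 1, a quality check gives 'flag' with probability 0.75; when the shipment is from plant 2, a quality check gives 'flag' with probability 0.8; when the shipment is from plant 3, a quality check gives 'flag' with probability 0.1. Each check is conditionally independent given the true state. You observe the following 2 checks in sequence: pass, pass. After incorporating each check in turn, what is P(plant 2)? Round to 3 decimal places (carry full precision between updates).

After 'pass': normaliser = 0.25·0.1000 + 0.2·0.6000 + 0.9·0.3000; P(plant 1) ≈ 0.0602, P(plant 2) ≈ 0.2892, P(plant 3) ≈ 0.6506
After 'pass': normaliser = 0.25·0.0602 + 0.2·0.2892 + 0.9·0.6506; P(plant 1) ≈ 0.0229, P(plant 2) ≈ 0.0878, P(plant 3) ≈ 0.8893

0.088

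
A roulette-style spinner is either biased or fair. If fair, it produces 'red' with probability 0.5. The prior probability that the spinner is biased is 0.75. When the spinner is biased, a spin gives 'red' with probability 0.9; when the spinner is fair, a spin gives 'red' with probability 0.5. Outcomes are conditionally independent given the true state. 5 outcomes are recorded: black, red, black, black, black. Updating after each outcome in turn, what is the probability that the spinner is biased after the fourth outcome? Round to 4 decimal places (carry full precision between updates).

0.0414

After 'black': P(biased) = 0.1·0.7500 / (0.1·0.7500 + 0.5·0.2500) ≈ 0.3750
After 'red': P(biased) = 0.9·0.3750 / (0.9·0.3750 + 0.5·0.6250) ≈ 0.5192
After 'black': P(biased) = 0.1·0.5192 / (0.1·0.5192 + 0.5·0.4808) ≈ 0.1776
After 'black': P(biased) = 0.1·0.1776 / (0.1·0.1776 + 0.5·0.8224) ≈ 0.0414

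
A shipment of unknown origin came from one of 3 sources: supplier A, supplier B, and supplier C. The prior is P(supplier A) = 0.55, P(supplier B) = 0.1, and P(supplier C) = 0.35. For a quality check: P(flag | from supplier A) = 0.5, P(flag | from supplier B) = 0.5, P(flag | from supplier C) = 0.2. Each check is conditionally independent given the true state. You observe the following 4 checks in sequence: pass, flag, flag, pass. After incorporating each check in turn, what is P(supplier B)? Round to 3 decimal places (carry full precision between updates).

After 'pass': normaliser = 0.5·0.5500 + 0.5·0.1000 + 0.8·0.3500; P(supplier A) ≈ 0.4545, P(supplier B) ≈ 0.0826, P(supplier C) ≈ 0.4628
After 'flag': normaliser = 0.5·0.4545 + 0.5·0.0826 + 0.2·0.4628; P(supplier A) ≈ 0.6293, P(supplier B) ≈ 0.1144, P(supplier C) ≈ 0.2563
After 'flag': normaliser = 0.5·0.6293 + 0.5·0.1144 + 0.2·0.2563; P(supplier A) ≈ 0.7436, P(supplier B) ≈ 0.1352, P(supplier C) ≈ 0.1211
After 'pass': normaliser = 0.5·0.7436 + 0.5·0.1352 + 0.8·0.1211; P(supplier A) ≈ 0.6933, P(supplier B) ≈ 0.1260, P(supplier C) ≈ 0.1807

0.126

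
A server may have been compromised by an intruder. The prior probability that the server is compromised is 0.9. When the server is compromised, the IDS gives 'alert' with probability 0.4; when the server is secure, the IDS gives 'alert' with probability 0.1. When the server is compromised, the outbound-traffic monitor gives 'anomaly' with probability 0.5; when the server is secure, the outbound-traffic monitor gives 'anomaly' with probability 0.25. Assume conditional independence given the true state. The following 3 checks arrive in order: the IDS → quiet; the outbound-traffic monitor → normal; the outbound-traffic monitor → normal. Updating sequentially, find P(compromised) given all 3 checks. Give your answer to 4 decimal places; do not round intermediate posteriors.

0.7273

After the IDS='quiet': P(compromised) = 0.6·0.9000 / (0.6·0.9000 + 0.9·0.1000) ≈ 0.8571
After the outbound-traffic monitor='normal': P(compromised) = 0.5·0.8571 / (0.5·0.8571 + 0.75·0.1429) ≈ 0.8000
After the outbound-traffic monitor='normal': P(compromised) = 0.5·0.8000 / (0.5·0.8000 + 0.75·0.2000) ≈ 0.7273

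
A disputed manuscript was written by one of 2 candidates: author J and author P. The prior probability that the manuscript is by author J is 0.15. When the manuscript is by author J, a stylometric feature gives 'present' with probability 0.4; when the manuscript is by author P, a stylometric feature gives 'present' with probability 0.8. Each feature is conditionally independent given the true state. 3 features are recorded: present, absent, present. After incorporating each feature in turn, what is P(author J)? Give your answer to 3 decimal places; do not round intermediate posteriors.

0.117

After 'present': P(author J) = 0.4·0.1500 / (0.4·0.1500 + 0.8·0.8500) ≈ 0.0811
After 'absent': P(author J) = 0.6·0.0811 / (0.6·0.0811 + 0.2·0.9189) ≈ 0.2093
After 'present': P(author J) = 0.4·0.2093 / (0.4·0.2093 + 0.8·0.7907) ≈ 0.1169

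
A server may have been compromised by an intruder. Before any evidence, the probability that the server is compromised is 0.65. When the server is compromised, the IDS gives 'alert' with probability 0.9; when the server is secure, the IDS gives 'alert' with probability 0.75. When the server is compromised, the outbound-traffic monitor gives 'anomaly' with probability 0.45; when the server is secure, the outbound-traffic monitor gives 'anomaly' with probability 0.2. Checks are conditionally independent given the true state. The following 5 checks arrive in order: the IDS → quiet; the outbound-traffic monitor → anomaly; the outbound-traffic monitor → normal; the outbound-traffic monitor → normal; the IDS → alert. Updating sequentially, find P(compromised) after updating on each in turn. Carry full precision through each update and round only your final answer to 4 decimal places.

Each posterior becomes the prior for the next update.
After the IDS='quiet': P(compromised) = 0.1·0.6500 / (0.1·0.6500 + 0.25·0.3500) ≈ 0.4262
After the outbound-traffic monitor='anomaly': P(compromised) = 0.45·0.4262 / (0.45·0.4262 + 0.2·0.5738) ≈ 0.6257
After the outbound-traffic monitor='normal': P(compromised) = 0.55·0.6257 / (0.55·0.6257 + 0.8·0.3743) ≈ 0.5347
After the outbound-traffic monitor='normal': P(compromised) = 0.55·0.5347 / (0.55·0.5347 + 0.8·0.4653) ≈ 0.4413
After the IDS='alert': P(compromised) = 0.9·0.4413 / (0.9·0.4413 + 0.75·0.5587) ≈ 0.4867

0.4867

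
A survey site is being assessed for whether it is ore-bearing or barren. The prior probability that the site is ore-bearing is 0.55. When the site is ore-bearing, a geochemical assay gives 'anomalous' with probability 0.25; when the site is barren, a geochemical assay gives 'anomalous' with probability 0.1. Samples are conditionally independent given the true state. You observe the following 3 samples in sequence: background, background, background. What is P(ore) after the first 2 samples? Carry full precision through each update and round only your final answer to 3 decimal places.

After 'background': P(ore) = 0.75·0.5500 / (0.75·0.5500 + 0.9·0.4500) ≈ 0.5046
After 'background': P(ore) = 0.75·0.5046 / (0.75·0.5046 + 0.9·0.4954) ≈ 0.4591

0.459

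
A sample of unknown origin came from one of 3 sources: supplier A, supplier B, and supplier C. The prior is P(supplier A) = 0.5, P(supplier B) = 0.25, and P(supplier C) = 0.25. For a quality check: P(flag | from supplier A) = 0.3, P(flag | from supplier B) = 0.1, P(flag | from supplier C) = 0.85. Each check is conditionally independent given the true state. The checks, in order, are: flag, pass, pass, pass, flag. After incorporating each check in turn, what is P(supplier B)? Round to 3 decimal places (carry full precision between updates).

After 'flag': normaliser = 0.3·0.5000 + 0.1·0.2500 + 0.85·0.2500; P(supplier A) ≈ 0.3871, P(supplier B) ≈ 0.0645, P(supplier C) ≈ 0.5484
After 'pass': normaliser = 0.7·0.3871 + 0.9·0.0645 + 0.15·0.5484; P(supplier A) ≈ 0.6588, P(supplier B) ≈ 0.1412, P(supplier C) ≈ 0.2000
After 'pass': normaliser = 0.7·0.6588 + 0.9·0.1412 + 0.15·0.2000; P(supplier A) ≈ 0.7460, P(supplier B) ≈ 0.2055, P(supplier C) ≈ 0.0485
After 'pass': normaliser = 0.7·0.7460 + 0.9·0.2055 + 0.15·0.0485; P(supplier A) ≈ 0.7309, P(supplier B) ≈ 0.2589, P(supplier C) ≈ 0.0102
After 'flag': normaliser = 0.3·0.7309 + 0.1·0.2589 + 0.85·0.0102; P(supplier A) ≈ 0.8639, P(supplier B) ≈ 0.1020, P(supplier C) ≈ 0.0341

0.102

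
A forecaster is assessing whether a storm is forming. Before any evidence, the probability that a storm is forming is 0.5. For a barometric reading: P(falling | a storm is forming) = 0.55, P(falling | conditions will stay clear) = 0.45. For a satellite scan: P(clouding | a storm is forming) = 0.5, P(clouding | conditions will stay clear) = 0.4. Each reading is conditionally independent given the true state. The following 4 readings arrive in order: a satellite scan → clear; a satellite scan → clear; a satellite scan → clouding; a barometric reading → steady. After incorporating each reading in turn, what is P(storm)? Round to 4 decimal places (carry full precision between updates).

0.4153

After a satellite scan='clear': P(storm) = 0.5·0.5000 / (0.5·0.5000 + 0.6·0.5000) ≈ 0.4545
After a satellite scan='clear': P(storm) = 0.5·0.4545 / (0.5·0.4545 + 0.6·0.5455) ≈ 0.4098
After a satellite scan='clouding': P(storm) = 0.5·0.4098 / (0.5·0.4098 + 0.4·0.5902) ≈ 0.4647
After a barometric reading='steady': P(storm) = 0.45·0.4647 / (0.45·0.4647 + 0.55·0.5353) ≈ 0.4153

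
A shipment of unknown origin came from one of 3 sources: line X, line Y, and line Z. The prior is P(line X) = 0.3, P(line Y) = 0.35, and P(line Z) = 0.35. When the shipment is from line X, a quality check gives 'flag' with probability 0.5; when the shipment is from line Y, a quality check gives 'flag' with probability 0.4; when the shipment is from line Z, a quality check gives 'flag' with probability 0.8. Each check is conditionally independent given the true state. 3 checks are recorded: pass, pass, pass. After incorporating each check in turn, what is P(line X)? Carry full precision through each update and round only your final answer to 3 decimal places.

0.324

After 'pass': normaliser = 0.5·0.3000 + 0.6·0.3500 + 0.2·0.3500; P(line X) ≈ 0.3488, P(line Y) ≈ 0.4884, P(line Z) ≈ 0.1628
After 'pass': normaliser = 0.5·0.3488 + 0.6·0.4884 + 0.2·0.1628; P(line X) ≈ 0.3488, P(line Y) ≈ 0.5860, P(line Z) ≈ 0.0651
After 'pass': normaliser = 0.5·0.3488 + 0.6·0.5860 + 0.2·0.0651; P(line X) ≈ 0.3236, P(line Y) ≈ 0.6523, P(line Z) ≈ 0.0242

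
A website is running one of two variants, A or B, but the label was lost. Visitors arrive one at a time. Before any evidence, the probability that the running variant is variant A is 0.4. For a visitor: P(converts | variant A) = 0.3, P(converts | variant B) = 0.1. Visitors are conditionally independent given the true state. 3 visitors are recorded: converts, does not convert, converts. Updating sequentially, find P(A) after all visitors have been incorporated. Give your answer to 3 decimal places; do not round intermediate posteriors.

After 'converts': P(A) = 0.3·0.4000 / (0.3·0.4000 + 0.1·0.6000) ≈ 0.6667
After 'does not convert': P(A) = 0.7·0.6667 / (0.7·0.6667 + 0.9·0.3333) ≈ 0.6087
After 'converts': P(A) = 0.3·0.6087 / (0.3·0.6087 + 0.1·0.3913) ≈ 0.8235

0.824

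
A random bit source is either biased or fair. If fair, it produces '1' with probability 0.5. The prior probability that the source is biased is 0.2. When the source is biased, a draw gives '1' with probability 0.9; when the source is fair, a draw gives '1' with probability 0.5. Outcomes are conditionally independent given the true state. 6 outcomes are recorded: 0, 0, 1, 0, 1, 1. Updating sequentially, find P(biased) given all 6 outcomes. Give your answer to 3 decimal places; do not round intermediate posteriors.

0.012

After '0': P(biased) = 0.1·0.2000 / (0.1·0.2000 + 0.5·0.8000) ≈ 0.0476
After '0': P(biased) = 0.1·0.0476 / (0.1·0.0476 + 0.5·0.9524) ≈ 0.0099
After '1': P(biased) = 0.9·0.0099 / (0.9·0.0099 + 0.5·0.9901) ≈ 0.0177
After '0': P(biased) = 0.1·0.0177 / (0.1·0.0177 + 0.5·0.9823) ≈ 0.0036
After '1': P(biased) = 0.9·0.0036 / (0.9·0.0036 + 0.5·0.9964) ≈ 0.0064
After '1': P(biased) = 0.9·0.0064 / (0.9·0.0064 + 0.5·0.9936) ≈ 0.0115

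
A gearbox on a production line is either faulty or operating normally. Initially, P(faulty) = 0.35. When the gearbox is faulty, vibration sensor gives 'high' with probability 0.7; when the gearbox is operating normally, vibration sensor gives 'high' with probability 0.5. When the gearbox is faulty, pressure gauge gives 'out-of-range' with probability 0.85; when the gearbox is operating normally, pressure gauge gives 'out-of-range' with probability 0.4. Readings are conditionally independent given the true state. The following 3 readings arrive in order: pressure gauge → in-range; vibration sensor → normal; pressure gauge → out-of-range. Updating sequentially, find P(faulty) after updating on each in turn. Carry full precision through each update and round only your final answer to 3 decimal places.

After pressure gauge='in-range': P(faulty) = 0.15·0.3500 / (0.15·0.3500 + 0.6·0.6500) ≈ 0.1186
After vibration sensor='normal': P(faulty) = 0.3·0.1186 / (0.3·0.1186 + 0.5·0.8814) ≈ 0.0747
After pressure gauge='out-of-range': P(faulty) = 0.85·0.0747 / (0.85·0.0747 + 0.4·0.9253) ≈ 0.1465

0.146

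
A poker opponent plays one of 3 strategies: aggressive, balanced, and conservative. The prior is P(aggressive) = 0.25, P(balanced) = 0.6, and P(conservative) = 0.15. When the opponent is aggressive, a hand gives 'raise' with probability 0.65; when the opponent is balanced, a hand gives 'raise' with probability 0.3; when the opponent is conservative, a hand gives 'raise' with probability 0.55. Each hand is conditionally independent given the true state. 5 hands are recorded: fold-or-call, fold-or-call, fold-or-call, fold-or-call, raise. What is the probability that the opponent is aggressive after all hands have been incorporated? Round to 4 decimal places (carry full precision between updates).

After 'fold-or-call': normaliser = 0.35·0.2500 + 0.7·0.6000 + 0.45·0.1500; P(aggressive) ≈ 0.1522, P(balanced) ≈ 0.7304, P(conservative) ≈ 0.1174
After 'fold-or-call': normaliser = 0.35·0.1522 + 0.7·0.7304 + 0.45·0.1174; P(aggressive) ≈ 0.0863, P(balanced) ≈ 0.8282, P(conservative) ≈ 0.0856
After 'fold-or-call': normaliser = 0.35·0.0863 + 0.7·0.8282 + 0.45·0.0856; P(aggressive) ≈ 0.0466, P(balanced) ≈ 0.8941, P(conservative) ≈ 0.0594
After 'fold-or-call': normaliser = 0.35·0.0466 + 0.7·0.8941 + 0.45·0.0594; P(aggressive) ≈ 0.0244, P(balanced) ≈ 0.9357, P(conservative) ≈ 0.0400
After 'raise': normaliser = 0.65·0.0244 + 0.3·0.9357 + 0.55·0.0400; P(aggressive) ≈ 0.0497, P(balanced) ≈ 0.8813, P(conservative) ≈ 0.0690

0.0497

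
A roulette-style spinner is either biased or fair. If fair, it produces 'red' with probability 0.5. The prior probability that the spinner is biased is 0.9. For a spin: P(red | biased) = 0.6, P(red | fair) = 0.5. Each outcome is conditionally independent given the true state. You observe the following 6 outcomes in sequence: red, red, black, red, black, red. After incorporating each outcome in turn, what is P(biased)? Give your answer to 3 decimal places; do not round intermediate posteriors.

0.923

After 'red': P(biased) = 0.6·0.9000 / (0.6·0.9000 + 0.5·0.1000) ≈ 0.9153
After 'red': P(biased) = 0.6·0.9153 / (0.6·0.9153 + 0.5·0.0847) ≈ 0.9284
After 'black': P(biased) = 0.4·0.9284 / (0.4·0.9284 + 0.5·0.0716) ≈ 0.9120
After 'red': P(biased) = 0.6·0.9120 / (0.6·0.9120 + 0.5·0.0880) ≈ 0.9256
After 'black': P(biased) = 0.4·0.9256 / (0.4·0.9256 + 0.5·0.0744) ≈ 0.9087
After 'red': P(biased) = 0.6·0.9087 / (0.6·0.9087 + 0.5·0.0913) ≈ 0.9227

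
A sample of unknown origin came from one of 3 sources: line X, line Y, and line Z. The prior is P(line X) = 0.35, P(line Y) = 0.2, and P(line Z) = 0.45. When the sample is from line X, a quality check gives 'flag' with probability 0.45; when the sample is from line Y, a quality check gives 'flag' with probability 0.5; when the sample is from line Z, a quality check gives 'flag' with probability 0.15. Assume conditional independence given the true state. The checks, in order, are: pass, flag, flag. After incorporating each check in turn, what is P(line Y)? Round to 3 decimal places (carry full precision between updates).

0.344

After 'pass': normaliser = 0.55·0.3500 + 0.5·0.2000 + 0.85·0.4500; P(line X) ≈ 0.2852, P(line Y) ≈ 0.1481, P(line Z) ≈ 0.5667
After 'flag': normaliser = 0.45·0.2852 + 0.5·0.1481 + 0.15·0.5667; P(line X) ≈ 0.4465, P(line Y) ≈ 0.2577, P(line Z) ≈ 0.2957
After 'flag': normaliser = 0.45·0.4465 + 0.5·0.2577 + 0.15·0.2957; P(line X) ≈ 0.5370, P(line Y) ≈ 0.3444, P(line Z) ≈ 0.1186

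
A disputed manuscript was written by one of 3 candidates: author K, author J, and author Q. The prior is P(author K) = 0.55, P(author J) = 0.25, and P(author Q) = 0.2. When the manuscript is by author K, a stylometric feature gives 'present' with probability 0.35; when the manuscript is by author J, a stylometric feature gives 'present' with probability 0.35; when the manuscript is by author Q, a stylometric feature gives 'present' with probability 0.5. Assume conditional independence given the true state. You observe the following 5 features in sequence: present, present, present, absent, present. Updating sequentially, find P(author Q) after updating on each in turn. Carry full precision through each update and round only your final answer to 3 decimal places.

After 'present': normaliser = 0.35·0.5500 + 0.35·0.2500 + 0.5·0.2000; P(author K) ≈ 0.5066, P(author J) ≈ 0.2303, P(author Q) ≈ 0.2632
After 'present': normaliser = 0.35·0.5066 + 0.35·0.2303 + 0.5·0.2632; P(author K) ≈ 0.4552, P(author J) ≈ 0.2069, P(author Q) ≈ 0.3378
After 'present': normaliser = 0.35·0.4552 + 0.35·0.2069 + 0.5·0.3378; P(author K) ≈ 0.3977, P(author J) ≈ 0.1808, P(author Q) ≈ 0.4216
After 'absent': normaliser = 0.65·0.3977 + 0.65·0.1808 + 0.5·0.4216; P(author K) ≈ 0.4405, P(author J) ≈ 0.2002, P(author Q) ≈ 0.3592
After 'present': normaliser = 0.35·0.4405 + 0.35·0.2002 + 0.5·0.3592; P(author K) ≈ 0.3817, P(author J) ≈ 0.1735, P(author Q) ≈ 0.4447

0.445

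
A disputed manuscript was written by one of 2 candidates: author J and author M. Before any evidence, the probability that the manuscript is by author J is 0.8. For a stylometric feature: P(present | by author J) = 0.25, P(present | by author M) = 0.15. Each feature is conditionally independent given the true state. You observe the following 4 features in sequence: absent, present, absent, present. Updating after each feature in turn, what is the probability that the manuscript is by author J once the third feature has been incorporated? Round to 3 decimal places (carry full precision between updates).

After 'absent': P(author J) = 0.75·0.8000 / (0.75·0.8000 + 0.85·0.2000) ≈ 0.7792
After 'present': P(author J) = 0.25·0.7792 / (0.25·0.7792 + 0.15·0.2208) ≈ 0.8547
After 'absent': P(author J) = 0.75·0.8547 / (0.75·0.8547 + 0.85·0.1453) ≈ 0.8385

0.838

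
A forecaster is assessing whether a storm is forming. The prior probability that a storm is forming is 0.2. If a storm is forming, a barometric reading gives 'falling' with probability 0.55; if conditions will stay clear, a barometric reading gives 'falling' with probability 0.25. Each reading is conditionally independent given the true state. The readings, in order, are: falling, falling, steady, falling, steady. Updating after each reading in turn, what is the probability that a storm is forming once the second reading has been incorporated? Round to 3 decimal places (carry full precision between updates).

Each posterior becomes the prior for the next update.
After 'falling': P(storm) = 0.55·0.2000 / (0.55·0.2000 + 0.25·0.8000) ≈ 0.3548
After 'falling': P(storm) = 0.55·0.3548 / (0.55·0.3548 + 0.25·0.6452) ≈ 0.5475

0.548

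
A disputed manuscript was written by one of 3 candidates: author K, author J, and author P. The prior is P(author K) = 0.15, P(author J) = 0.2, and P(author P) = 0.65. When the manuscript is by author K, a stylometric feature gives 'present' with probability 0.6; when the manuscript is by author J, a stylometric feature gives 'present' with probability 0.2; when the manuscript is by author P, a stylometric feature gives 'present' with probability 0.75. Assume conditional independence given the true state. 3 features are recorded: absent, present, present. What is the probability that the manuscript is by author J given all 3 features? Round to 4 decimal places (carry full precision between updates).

Apply Bayes' rule sequentially, carrying P(author J) forward.
After 'absent': normaliser = 0.4·0.1500 + 0.8·0.2000 + 0.25·0.6500; P(author K) ≈ 0.1569, P(author J) ≈ 0.4183, P(author P) ≈ 0.4248
After 'present': normaliser = 0.6·0.1569 + 0.2·0.4183 + 0.75·0.4248; P(author K) ≈ 0.1896, P(author J) ≈ 0.1685, P(author P) ≈ 0.6419
After 'present': normaliser = 0.6·0.1896 + 0.2·0.1685 + 0.75·0.6419; P(author K) ≈ 0.1809, P(author J) ≈ 0.0536, P(author P) ≈ 0.7655

0.0536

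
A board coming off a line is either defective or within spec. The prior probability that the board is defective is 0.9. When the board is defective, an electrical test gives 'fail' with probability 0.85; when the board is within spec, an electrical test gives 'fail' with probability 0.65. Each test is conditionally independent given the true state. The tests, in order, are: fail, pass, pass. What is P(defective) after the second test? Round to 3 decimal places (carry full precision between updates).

0.835

After 'fail': P(defective) = 0.85·0.9000 / (0.85·0.9000 + 0.65·0.1000) ≈ 0.9217
After 'pass': P(defective) = 0.15·0.9217 / (0.15·0.9217 + 0.35·0.0783) ≈ 0.8345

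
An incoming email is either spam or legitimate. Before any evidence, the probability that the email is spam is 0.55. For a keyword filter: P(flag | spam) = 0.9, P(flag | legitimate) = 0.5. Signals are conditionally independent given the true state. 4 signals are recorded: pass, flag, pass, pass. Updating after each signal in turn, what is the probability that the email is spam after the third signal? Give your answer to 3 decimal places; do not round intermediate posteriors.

0.081

After 'pass': P(spam) = 0.1·0.5500 / (0.1·0.5500 + 0.5·0.4500) ≈ 0.1964
After 'flag': P(spam) = 0.9·0.1964 / (0.9·0.1964 + 0.5·0.8036) ≈ 0.3056
After 'pass': P(spam) = 0.1·0.3056 / (0.1·0.3056 + 0.5·0.6944) ≈ 0.0809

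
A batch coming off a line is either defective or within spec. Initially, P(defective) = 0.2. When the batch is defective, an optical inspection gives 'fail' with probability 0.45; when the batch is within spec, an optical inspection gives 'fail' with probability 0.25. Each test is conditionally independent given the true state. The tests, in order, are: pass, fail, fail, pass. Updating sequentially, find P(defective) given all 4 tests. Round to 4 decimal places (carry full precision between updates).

After 'pass': P(defective) = 0.55·0.2000 / (0.55·0.2000 + 0.75·0.8000) ≈ 0.1549
After 'fail': P(defective) = 0.45·0.1549 / (0.45·0.1549 + 0.25·0.8451) ≈ 0.2481
After 'fail': P(defective) = 0.45·0.2481 / (0.45·0.2481 + 0.25·0.7519) ≈ 0.3726
After 'pass': P(defective) = 0.55·0.3726 / (0.55·0.3726 + 0.75·0.6274) ≈ 0.3034

0.3034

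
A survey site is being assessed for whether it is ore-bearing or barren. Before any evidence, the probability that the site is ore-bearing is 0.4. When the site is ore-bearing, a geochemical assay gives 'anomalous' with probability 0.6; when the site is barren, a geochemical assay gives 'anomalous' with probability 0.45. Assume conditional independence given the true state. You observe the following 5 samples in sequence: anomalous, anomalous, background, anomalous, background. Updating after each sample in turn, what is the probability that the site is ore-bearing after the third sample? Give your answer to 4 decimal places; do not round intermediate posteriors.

After 'anomalous': P(ore) = 0.6·0.4000 / (0.6·0.4000 + 0.45·0.6000) ≈ 0.4706
After 'anomalous': P(ore) = 0.6·0.4706 / (0.6·0.4706 + 0.45·0.5294) ≈ 0.5424
After 'background': P(ore) = 0.4·0.5424 / (0.4·0.5424 + 0.55·0.4576) ≈ 0.4629

0.4629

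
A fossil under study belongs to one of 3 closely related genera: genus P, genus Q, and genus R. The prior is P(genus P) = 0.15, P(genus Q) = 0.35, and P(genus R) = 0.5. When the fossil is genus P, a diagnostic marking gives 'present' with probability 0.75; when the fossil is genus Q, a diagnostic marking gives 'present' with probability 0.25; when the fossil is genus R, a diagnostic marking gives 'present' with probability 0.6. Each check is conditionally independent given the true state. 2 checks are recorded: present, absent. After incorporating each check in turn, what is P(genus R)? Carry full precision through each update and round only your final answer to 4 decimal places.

0.5614

After 'present': normaliser = 0.75·0.1500 + 0.25·0.3500 + 0.6·0.5000; P(genus P) ≈ 0.2250, P(genus Q) ≈ 0.1750, P(genus R) ≈ 0.6000
After 'absent': normaliser = 0.25·0.2250 + 0.75·0.1750 + 0.4·0.6000; P(genus P) ≈ 0.1316, P(genus Q) ≈ 0.3070, P(genus R) ≈ 0.5614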